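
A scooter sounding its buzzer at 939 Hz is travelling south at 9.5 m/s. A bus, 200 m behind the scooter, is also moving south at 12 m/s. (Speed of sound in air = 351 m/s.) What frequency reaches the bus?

The bus is behind, so the scooter is moving away from it while the bus is moving toward the scooter.
Both move, so f' = f · (v + v_o)/(v + v_s).
f' = 939 × (351 + 12)/(351 + 9.5) = 939 × 363/360.5 ≈ 946 Hz.

946 Hz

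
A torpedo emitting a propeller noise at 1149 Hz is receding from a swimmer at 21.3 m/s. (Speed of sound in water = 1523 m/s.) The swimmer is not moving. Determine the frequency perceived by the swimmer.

Moving source, stationary observer: f' = f · v/(v + v_s) since the source is receding.
f' = 1149 × 1523/(1523 + 21.3) = 1149 × 1523/1544 ≈ 1133 Hz.

1133 Hz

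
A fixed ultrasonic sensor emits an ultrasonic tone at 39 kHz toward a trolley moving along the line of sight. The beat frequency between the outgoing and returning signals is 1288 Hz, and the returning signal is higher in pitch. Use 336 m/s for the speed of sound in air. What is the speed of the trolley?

5.5 m/s

Double Doppler shift off a moving reflector: f₂ = f₀ · (v + u)/(v − u) (u > 0 toward emitter).
Returning signal is higher, so f₂ = f₀ + Δf = 39000 + 1288 = 40288 Hz.
Rearranging, u = v · (f₂ − f₀)/(f₂ + f₀) = 336 × 1288/79288 ≈ 5.5 m/s.
So the trolley is moving at 5.5 m/s toward the emitter.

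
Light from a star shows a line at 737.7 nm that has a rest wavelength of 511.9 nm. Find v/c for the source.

λ'/λ₀ = 1.4411 > 1 (redshift), so the source is receding.
λ'/λ₀ = √((1 + β)/(1 − β)) for a receding source ⇒ β = (r² − 1)/(r² + 1) with r = λ'/λ₀.
β = (2.0768 − 1)/(2.0768 + 1) ≈ 0.350.

0.350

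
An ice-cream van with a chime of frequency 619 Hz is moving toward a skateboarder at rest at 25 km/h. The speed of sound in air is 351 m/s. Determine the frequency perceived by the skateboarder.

631 Hz

25 km/h = 6.944 m/s.
Moving source, stationary observer: f' = f · v/(v − v_s) since the source is approaching.
f' = 619 × 351/(351 − 6.944) = 619 × 351/344.1 ≈ 631 Hz.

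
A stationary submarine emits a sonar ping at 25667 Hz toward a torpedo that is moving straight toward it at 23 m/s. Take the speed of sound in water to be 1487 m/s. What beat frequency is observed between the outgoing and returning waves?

At the torpedo (a moving observer), f₁ = f₀ · (v + u)/v = 25667 × 1510/1487 ≈ 26064 Hz.
On reflection it acts as a source moving toward the stationary detector: f₂ = f₁ · v/(v − u) = 26064 × 1487/1464 ≈ 26473 Hz.
Beat frequency: |f₂ − f₀| = 2u·f₀/(v − u) = 2 × 23 × 25667/1464 ≈ 806 Hz.

806 Hz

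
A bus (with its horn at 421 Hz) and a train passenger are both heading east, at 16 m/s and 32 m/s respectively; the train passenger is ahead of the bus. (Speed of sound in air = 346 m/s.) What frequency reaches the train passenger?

The train passenger is ahead, so the bus is moving toward it while the train passenger is moving away from the bus.
Both move, so f' = f · (v − v_o)/(v − v_s).
f' = 421 × (346 − 32)/(346 − 16) = 421 × 314/330 ≈ 401 Hz.

401 Hz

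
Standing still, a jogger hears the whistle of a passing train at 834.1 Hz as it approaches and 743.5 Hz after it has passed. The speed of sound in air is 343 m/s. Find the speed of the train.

f₁/f₂ = (v + v_s)/(v − v_s), so v_s = v · (f₁ − f₂)/(f₁ + f₂).
v_s = 343 × (834.1 − 743.5)/(834.1 + 743.5) = 343 × 90.6/1577.6 ≈ 19.7 m/s.

19.7 m/s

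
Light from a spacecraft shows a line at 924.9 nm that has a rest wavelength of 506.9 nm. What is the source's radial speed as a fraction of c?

λ'/λ₀ = 1.8246 > 1 (redshift), so the source is receding.
λ'/λ₀ = √((1 + β)/(1 − β)) for a receding source ⇒ β = (r² − 1)/(r² + 1) with r = λ'/λ₀.
β = (3.3292 − 1)/(3.3292 + 1) ≈ 0.538.

0.538c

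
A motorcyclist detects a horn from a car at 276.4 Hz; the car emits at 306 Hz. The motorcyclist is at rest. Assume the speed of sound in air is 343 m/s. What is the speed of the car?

37 m/s

f' < f, so the car is receding.
f' = f · v/(v + v_s) ⇒ v_s = v · |1 − f/f'|.
v_s = 343 × |1 − 306/276.4| = 343 × 0.1071 ≈ 37 m/s.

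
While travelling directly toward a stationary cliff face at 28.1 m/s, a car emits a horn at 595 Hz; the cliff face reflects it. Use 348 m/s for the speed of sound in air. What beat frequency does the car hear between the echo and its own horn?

The cliff face receives the sound from a moving source: f₁ = f₀ · v/(v − v_e) = 595 × 348/319.9 ≈ 647.3 Hz.
On the return leg the car is a moving observer: f₂ = f₁ · (v + v_e)/v = 647.3 × 376.1/348 ≈ 699.5 Hz.
Equivalently f₂ = f₀ · (v + v_e)/(v − v_e).
Beat against the emitted tone: |f₂ − f₀| = 2v_e·f₀/(v − v_e) = 2 × 28.1 × 595/319.9 ≈ 105 Hz.

105 Hz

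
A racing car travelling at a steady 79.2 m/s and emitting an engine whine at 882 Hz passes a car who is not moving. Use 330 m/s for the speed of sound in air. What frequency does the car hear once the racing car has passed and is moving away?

Receding: f₂ = f · v/(v + v_s) = 882 × 330/409.2 ≈ 711 Hz.

711 Hz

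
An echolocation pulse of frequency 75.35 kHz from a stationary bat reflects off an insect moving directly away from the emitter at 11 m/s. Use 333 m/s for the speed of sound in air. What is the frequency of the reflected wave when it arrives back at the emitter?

At the insect (a moving observer), f₁ = f₀ · (v − u)/v = 75.35 × 322/333 ≈ 72.9 kHz.
On reflection it acts as a source moving away from the stationary detector: f₂ = f₁ · v/(v + u) = 72.9 × 333/344 ≈ 70.5 kHz.
Equivalently f₂ = f₀ · (v − u)/(v + u).

70.5 kHz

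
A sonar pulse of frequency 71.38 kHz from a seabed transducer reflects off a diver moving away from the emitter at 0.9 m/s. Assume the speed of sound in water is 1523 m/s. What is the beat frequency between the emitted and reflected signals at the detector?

84 Hz

At the diver (a moving observer), f₁ = f₀ · (v − u)/v = 71.38 × 1522.1/1523 ≈ 71.3378 kHz.
The reflection then acts as a moving source: f₂ = f₁ · v/(v + u) ≈ 71.2957 kHz.
Beat frequency (with f₀ = 71380 Hz): |f₂ − f₀| = 2u·f₀/(v + u) = 2 × 0.9 × 71380/1523.9 ≈ 84 Hz.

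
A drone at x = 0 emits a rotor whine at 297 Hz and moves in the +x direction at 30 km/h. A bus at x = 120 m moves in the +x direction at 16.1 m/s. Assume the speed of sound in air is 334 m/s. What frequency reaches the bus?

30 km/h = 8.333 m/s.
The observer lies on the +x side, so the source is heading toward the observer and the observer is heading away from the source.
General Doppler shift: f' = f · (v − v_o)/(v − v_s).
f' = 297 × (334 − 16.1)/(334 − 8.333) = 297 × 317.9/325.67 ≈ 290 Hz.

290 Hz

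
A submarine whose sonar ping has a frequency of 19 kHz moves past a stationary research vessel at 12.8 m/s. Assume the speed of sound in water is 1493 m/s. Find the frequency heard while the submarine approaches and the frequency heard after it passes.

19.16 kHz approaching; 18.84 kHz receding

Approaching: f₁ = f · v/(v − v_s) = 19 × 1493/1480.2 ≈ 19.16 kHz.
Receding: f₂ = f · v/(v + v_s) = 19 × 1493/1505.8 ≈ 18.84 kHz.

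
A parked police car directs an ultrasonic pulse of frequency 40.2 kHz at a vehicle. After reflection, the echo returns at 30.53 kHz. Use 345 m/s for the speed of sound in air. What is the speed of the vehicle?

47 m/s

Double Doppler shift off a moving reflector: f₂ = f₀ · (v + u)/(v − u) (u > 0 toward emitter).
Rearranging, u = v · (f₂ − f₀)/(f₂ + f₀) = 345 × -9.67/70.73 ≈ -47 m/s.
So the vehicle is moving at 47 m/s away from the emitter.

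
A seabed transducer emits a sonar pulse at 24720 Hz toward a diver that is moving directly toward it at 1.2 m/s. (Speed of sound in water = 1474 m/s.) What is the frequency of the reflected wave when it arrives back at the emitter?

24760 Hz

At the diver (a moving observer), f₁ = f₀ · (v + u)/v = 24720 × 1475.2/1474 ≈ 24740 Hz.
The reflection then acts as a moving source: f₂ = f₁ · v/(v − u) ≈ 24760 Hz.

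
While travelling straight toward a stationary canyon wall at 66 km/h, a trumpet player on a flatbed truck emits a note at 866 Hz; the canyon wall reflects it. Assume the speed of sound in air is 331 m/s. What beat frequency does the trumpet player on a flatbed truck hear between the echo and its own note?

66 km/h = 18.33 m/s.
The canyon wall receives the sound from a moving source: f₁ = f₀ · v/(v − v_e) = 866 × 331/312.67 ≈ 916.8 Hz.
On the return leg the trumpet player on a flatbed truck is a moving observer: f₂ = f₁ · (v + v_e)/v = 916.8 × 349.33/331 ≈ 967.6 Hz.
Equivalently f₂ = f₀ · (v + v_e)/(v − v_e).
Beat against the emitted tone: |f₂ − f₀| = 2v_e·f₀/(v − v_e) = 2 × 18.33 × 866/312.67 ≈ 102 Hz.

102 Hz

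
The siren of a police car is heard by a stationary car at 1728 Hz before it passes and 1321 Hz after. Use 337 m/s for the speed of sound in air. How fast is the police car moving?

f₁/f₂ = (v + v_s)/(v − v_s), so v_s = v · (f₁ − f₂)/(f₁ + f₂).
v_s = 337 × (1728 − 1321)/(1728 + 1321) = 337 × 407/3049 ≈ 45 m/s.

45 m/s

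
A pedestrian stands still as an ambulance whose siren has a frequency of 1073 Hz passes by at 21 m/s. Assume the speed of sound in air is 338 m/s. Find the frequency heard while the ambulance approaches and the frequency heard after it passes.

1144 Hz approaching; 1010 Hz receding

Approaching: f₁ = f · v/(v − v_s) = 1073 × 338/317 ≈ 1144 Hz.
Receding: f₂ = f · v/(v + v_s) = 1073 × 338/359 ≈ 1010 Hz.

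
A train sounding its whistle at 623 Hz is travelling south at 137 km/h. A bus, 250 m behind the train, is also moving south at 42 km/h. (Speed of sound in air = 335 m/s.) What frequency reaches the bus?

137 km/h = 38.06 m/s; 42 km/h = 11.67 m/s.
The bus is behind, so the train is moving away from it while the bus is moving toward the train.
General Doppler shift: f' = f · (v + v_o)/(v + v_s).
f' = 623 × (335 + 11.67)/(335 + 38.06) = 623 × 346.67/373.06 ≈ 579 Hz.

579 Hz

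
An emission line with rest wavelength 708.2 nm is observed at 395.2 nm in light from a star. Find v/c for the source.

0.525c

λ'/λ₀ = 0.5580 < 1 (blueshift), so the source is approaching.
λ'/λ₀ = √((1 − β)/(1 + β)) for an approaching source ⇒ β = (1 − r²)/(1 + r²) with r = λ'/λ₀.
β = (1 − 0.3114)/(1 + 0.3114) ≈ 0.525.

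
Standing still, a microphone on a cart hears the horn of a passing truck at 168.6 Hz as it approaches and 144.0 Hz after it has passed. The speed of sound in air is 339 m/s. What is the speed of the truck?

27 m/s

f₁/f₂ = (v + v_s)/(v − v_s), so v_s = v · (f₁ − f₂)/(f₁ + f₂).
v_s = 339 × (168.6 − 144.0)/(168.6 + 144.0) = 339 × 24.6/312.6 ≈ 27 m/s.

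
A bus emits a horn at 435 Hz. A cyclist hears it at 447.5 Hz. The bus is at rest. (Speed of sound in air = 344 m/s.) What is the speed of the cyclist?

f' > f, so the cyclist is approaching.
f' = f · (v + v_o)/v ⇒ v_o = v · |f'/f − 1|.
v_o = 344 × |447.5/435 − 1| = 344 × 0.02874 ≈ 9.9 m/s.

9.9 m/s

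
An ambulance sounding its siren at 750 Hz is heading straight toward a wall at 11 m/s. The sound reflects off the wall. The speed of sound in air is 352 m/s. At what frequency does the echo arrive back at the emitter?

The wall receives the sound from a moving source: f₁ = f₀ · v/(v − v_e) = 750 × 352/341 ≈ 774 Hz.
On the return leg the ambulance is a moving observer: f₂ = f₁ · (v + v_e)/v = 774 × 363/352 ≈ 798 Hz.

798 Hz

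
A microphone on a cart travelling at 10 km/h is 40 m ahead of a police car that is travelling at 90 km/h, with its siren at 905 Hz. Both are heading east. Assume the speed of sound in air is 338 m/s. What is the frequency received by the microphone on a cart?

90 km/h = 25 m/s; 10 km/h = 2.778 m/s.
The microphone on a cart is ahead, so the police car is moving toward it while the microphone on a cart is moving away from the police car.
General Doppler shift: f' = f · (v − v_o)/(v − v_s).
f' = 905 × (338 − 2.778)/(338 − 25) = 905 × 335.22/313 ≈ 969 Hz.

969 Hz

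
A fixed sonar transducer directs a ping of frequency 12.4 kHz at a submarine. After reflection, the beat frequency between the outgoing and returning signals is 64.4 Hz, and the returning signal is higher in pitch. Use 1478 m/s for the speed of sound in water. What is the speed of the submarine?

Double Doppler shift off a moving reflector: f₂ = f₀ · (v + u)/(v − u) (u > 0 toward emitter).
Returning signal is higher, so f₂ = f₀ + Δf = 12400 + 64.4 = 12464.4 Hz.
Rearranging, u = v · (f₂ − f₀)/(f₂ + f₀) = 1478 × 64.4/24864.4 ≈ 3.8 m/s.
So the submarine is moving at 3.8 m/s toward the emitter.

3.8 m/s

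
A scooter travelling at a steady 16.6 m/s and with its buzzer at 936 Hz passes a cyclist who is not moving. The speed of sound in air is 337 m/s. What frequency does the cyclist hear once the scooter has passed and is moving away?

892 Hz

Receding: f₂ = f · v/(v + v_s) = 936 × 337/353.6 ≈ 892 Hz.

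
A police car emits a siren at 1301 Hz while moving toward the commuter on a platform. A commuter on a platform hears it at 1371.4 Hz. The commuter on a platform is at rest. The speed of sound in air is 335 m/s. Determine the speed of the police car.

f' = f · v/(v − v_s) ⇒ v_s = v · |1 − f/f'|.
v_s = 335 × |1 − 1301/1371.4| = 335 × 0.05133 ≈ 17.2 m/s.

17.2 m/s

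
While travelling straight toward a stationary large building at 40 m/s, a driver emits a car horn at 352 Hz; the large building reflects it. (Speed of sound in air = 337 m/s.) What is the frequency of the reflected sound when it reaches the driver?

447 Hz

The large building receives the sound from a moving source: f₁ = f₀ · v/(v − v_e) = 352 × 337/297 ≈ 399 Hz.
On the return leg the driver is a moving observer: f₂ = f₁ · (v + v_e)/v = 399 × 377/337 ≈ 447 Hz.
Equivalently f₂ = f₀ · (v + v_e)/(v − v_e).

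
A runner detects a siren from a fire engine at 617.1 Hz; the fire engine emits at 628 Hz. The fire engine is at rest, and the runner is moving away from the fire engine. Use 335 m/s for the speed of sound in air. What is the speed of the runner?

f' = f · (v − v_o)/v ⇒ v_o = v · |f'/f − 1|.
v_o = 335 × |617.1/628 − 1| = 335 × 0.01736 ≈ 5.8 m/s.

5.8 m/s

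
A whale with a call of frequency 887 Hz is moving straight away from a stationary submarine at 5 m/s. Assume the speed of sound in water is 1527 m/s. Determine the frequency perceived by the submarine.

884 Hz

With the source moving away from a stationary observer, f' = f · v/(v + v_s).
f' = 887 × 1527/(1527 + 5) = 887 × 1527/1532 ≈ 884 Hz.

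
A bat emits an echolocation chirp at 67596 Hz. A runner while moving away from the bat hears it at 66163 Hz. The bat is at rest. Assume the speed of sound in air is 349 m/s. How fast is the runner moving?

7.4 m/s

f' = f · (v − v_o)/v ⇒ v_o = v · |f'/f − 1|.
v_o = 349 × |66163/67596 − 1| = 349 × 0.0212 ≈ 7.4 m/s.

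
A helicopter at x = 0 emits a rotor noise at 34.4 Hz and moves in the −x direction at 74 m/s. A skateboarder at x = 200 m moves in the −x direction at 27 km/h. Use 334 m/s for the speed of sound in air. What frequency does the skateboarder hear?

27 km/h = 7.5 m/s.
The observer lies on the +x side, so the source is heading away from the observer and the observer is heading toward the source.
General Doppler shift: f' = f · (v + v_o)/(v + v_s).
f' = 34.4 × (334 + 7.5)/(334 + 74) = 34.4 × 341.5/408 ≈ 28.8 Hz.

28.8 Hz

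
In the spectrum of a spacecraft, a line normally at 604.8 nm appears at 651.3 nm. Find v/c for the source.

λ'/λ₀ = 1.0769 > 1 (redshift), so the source is receding.
λ'/λ₀ = √((1 + β)/(1 − β)) for a receding source ⇒ β = (r² − 1)/(r² + 1) with r = λ'/λ₀.
β = (1.1597 − 1)/(1.1597 + 1) ≈ 0.074.

0.074c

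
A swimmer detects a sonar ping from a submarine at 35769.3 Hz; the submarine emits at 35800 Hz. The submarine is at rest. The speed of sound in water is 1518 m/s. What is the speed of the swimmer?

f' < f, so the swimmer is receding.
f' = f · (v − v_o)/v ⇒ v_o = v · |f'/f − 1|.
v_o = 1518 × |35769.3/35800 − 1| = 1518 × 0.0008575 ≈ 1.30 m/s.

1.30 m/s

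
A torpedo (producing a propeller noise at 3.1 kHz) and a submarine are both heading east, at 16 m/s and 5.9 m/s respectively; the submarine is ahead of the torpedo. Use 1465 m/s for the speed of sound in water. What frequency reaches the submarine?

The submarine is ahead, so the torpedo is moving toward it while the submarine is moving away from the torpedo.
Both move, so f' = f · (v − v_o)/(v − v_s).
f' = 3.1 × (1465 − 5.9)/(1465 − 16) = 3.1 × 1459.1/1449 ≈ 3.12 kHz.

3.12 kHz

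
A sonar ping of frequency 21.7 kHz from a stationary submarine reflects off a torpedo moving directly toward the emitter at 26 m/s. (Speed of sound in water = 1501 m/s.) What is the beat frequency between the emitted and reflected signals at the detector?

The torpedo first receives the wave as a moving observer: f₁ = f₀ · (v + u)/v = 21.7 × (1501 + 26)/1501 ≈ 22.076 kHz.
On reflection it acts as a source moving toward the stationary detector: f₂ = f₁ · v/(v − u) = 22.076 × 1501/1475 ≈ 22.465 kHz.
Beat frequency (with f₀ = 21700 Hz): |f₂ − f₀| = 2u·f₀/(v − u) = 2 × 26 × 21700/1475 ≈ 765 Hz.

765 Hz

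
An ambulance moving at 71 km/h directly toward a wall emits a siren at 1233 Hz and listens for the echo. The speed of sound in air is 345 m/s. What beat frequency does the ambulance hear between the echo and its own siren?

150 Hz

71 km/h = 19.72 m/s.
The wall receives the sound from a moving source: f₁ = f₀ · v/(v − v_e) = 1233 × 345/325.28 ≈ 1307.8 Hz.
On the return leg the ambulance is a moving observer: f₂ = f₁ · (v + v_e)/v = 1307.8 × 364.72/345 ≈ 1382.5 Hz.
Equivalently f₂ = f₀ · (v + v_e)/(v − v_e).
Beat against the emitted tone: |f₂ − f₀| = 2v_e·f₀/(v − v_e) = 2 × 19.72 × 1233/325.28 ≈ 150 Hz.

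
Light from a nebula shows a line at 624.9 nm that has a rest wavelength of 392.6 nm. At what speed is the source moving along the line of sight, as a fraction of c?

λ'/λ₀ = 1.5917 > 1 (redshift), so the source is receding.
λ'/λ₀ = √((1 + β)/(1 − β)) for a receding source ⇒ β = (r² − 1)/(r² + 1) with r = λ'/λ₀.
β = (2.5335 − 1)/(2.5335 + 1) ≈ 0.434.

0.434c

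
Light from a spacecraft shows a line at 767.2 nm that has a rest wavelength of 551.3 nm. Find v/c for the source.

λ'/λ₀ = 1.3916 > 1 (redshift), so the source is receding.
λ'/λ₀ = √((1 + β)/(1 − β)) for a receding source ⇒ β = (r² − 1)/(r² + 1) with r = λ'/λ₀.
β = (1.9366 − 1)/(1.9366 + 1) ≈ 0.319.

0.319c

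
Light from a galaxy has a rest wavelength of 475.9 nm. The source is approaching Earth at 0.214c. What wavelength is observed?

382.9 nm

Relativistic Doppler for wavelength: λ' = λ₀ · √((1 − β)/(1 + β)).
λ' = 475.9 × √(0.7860/1.2140) = 475.9 × 0.80464 ≈ 382.9 nm.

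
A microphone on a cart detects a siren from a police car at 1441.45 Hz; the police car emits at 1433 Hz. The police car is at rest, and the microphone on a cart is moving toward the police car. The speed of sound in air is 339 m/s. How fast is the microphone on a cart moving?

2.00 m/s

f' = f · (v + v_o)/v ⇒ v_o = v · |f'/f − 1|.
v_o = 339 × |1441.45/1433 − 1| = 339 × 0.005897 ≈ 2.00 m/s.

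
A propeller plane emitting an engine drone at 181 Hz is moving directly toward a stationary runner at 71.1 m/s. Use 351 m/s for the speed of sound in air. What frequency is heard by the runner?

227 Hz

Only the source moves, toward the listener, so f' = f · v/(v − v_s).
f' = 181 × 351/(351 − 71.1) = 181 × 351/279.9 ≈ 227 Hz.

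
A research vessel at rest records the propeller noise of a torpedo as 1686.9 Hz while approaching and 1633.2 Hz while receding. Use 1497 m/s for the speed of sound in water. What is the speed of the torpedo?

f₁/f₂ = (v + v_s)/(v − v_s), so v_s = v · (f₁ − f₂)/(f₁ + f₂).
v_s = 1497 × (1686.9 − 1633.2)/(1686.9 + 1633.2) = 1497 × 53.7/3320.1 ≈ 24.2 m/s.

24.2 m/s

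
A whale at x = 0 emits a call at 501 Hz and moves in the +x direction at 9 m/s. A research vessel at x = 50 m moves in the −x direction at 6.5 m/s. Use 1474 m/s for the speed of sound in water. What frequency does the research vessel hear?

The observer lies on the +x side, so the source is heading toward the observer and the observer is heading toward the source.
With source approaching and observer approaching, f' = f · (v + v_o)/(v − v_s).
f' = 501 × (1474 + 6.5)/(1474 − 9) = 501 × 1480.5/1465 ≈ 506 Hz.

506 Hz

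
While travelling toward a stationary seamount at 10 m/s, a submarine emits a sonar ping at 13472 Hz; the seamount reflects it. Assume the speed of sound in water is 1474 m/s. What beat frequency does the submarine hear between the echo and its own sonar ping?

184 Hz

The seamount receives the sound from a moving source: f₁ = f₀ · v/(v − v_e) = 13472 × 1474/1464 ≈ 13564.0 Hz.
On the return leg the submarine is a moving observer: f₂ = f₁ · (v + v_e)/v = 13564.0 × 1484/1474 ≈ 13656.0 Hz.
Equivalently f₂ = f₀ · (v + v_e)/(v − v_e).
Beat against the emitted tone: |f₂ − f₀| = 2v_e·f₀/(v − v_e) = 2 × 10 × 13472/1464 ≈ 184 Hz.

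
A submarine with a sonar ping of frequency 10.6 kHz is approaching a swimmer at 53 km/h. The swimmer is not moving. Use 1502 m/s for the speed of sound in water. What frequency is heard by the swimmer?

53 km/h = 14.72 m/s.
Only the source moves, toward the listener, so f' = f · v/(v − v_s).
f' = 10.6 × 1502/(1502 − 14.72) = 10.6 × 1502/1487 ≈ 10.70 kHz.

10.70 kHz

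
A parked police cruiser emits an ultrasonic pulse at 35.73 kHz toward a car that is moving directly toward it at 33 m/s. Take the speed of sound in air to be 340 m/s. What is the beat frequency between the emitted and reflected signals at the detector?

At the car (a moving observer), f₁ = f₀ · (v + u)/v = 35.73 × 373/340 ≈ 39.20 kHz.
The reflection then acts as a moving source: f₂ = f₁ · v/(v − u) ≈ 43.41 kHz.
Beat frequency (with f₀ = 35730 Hz): |f₂ − f₀| = 2u·f₀/(v − u) = 2 × 33 × 35730/307 ≈ 7681 Hz.

7681 Hz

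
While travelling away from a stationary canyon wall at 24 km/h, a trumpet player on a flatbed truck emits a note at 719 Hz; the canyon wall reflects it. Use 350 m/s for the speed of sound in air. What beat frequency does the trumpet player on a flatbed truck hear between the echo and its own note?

26.9 Hz

24 km/h = 6.667 m/s.
The canyon wall receives the sound from a moving source: f₁ = f₀ · v/(v + v_e) = 719 × 350/356.67 ≈ 705.6 Hz.
On the return leg the trumpet player on a flatbed truck is a moving observer: f₂ = f₁ · (v − v_e)/v = 705.6 × 343.33/350 ≈ 692.1 Hz.
Beat against the emitted tone: |f₂ − f₀| = 2v_e·f₀/(v + v_e) = 2 × 6.667 × 719/356.67 ≈ 26.9 Hz.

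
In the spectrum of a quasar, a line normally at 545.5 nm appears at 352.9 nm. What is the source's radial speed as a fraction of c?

λ'/λ₀ = 0.6469 < 1 (blueshift), so the source is approaching.
λ'/λ₀ = √((1 − β)/(1 + β)) for an approaching source ⇒ β = (1 − r²)/(1 + r²) with r = λ'/λ₀.
β = (1 − 0.4185)/(1 + 0.4185) ≈ 0.410.

0.410c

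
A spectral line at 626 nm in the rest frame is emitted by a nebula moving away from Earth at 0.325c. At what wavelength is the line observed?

877.1 nm

Relativistic Doppler for wavelength: λ' = λ₀ · √((1 + β)/(1 − β)).
λ' = 626 × √(1.3250/0.6750) = 626 × 1.40106 ≈ 877.1 nm.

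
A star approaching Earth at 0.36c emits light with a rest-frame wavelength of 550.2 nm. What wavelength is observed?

Relativistic Doppler for wavelength: λ' = λ₀ · √((1 − β)/(1 + β)).
λ' = 550.2 × √(0.6400/1.3600) = 550.2 × 0.68599 ≈ 377.4 nm.

377.4 nm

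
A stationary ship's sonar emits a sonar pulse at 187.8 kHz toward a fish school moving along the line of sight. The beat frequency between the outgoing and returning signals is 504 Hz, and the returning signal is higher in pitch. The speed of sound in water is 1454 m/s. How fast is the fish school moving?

1.95 m/s

Double Doppler shift off a moving reflector: f₂ = f₀ · (v + u)/(v − u) (u > 0 toward emitter).
Returning signal is higher, so f₂ = f₀ + Δf = 187800 + 504 = 188304 Hz.
Rearranging, u = v · (f₂ − f₀)/(f₂ + f₀) = 1454 × 504/376104 ≈ 1.95 m/s.
So the fish school is moving at 1.95 m/s toward the emitter.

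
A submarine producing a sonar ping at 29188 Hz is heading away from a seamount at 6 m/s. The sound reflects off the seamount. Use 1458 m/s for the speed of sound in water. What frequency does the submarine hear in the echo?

28949 Hz

The seamount receives the sound from a moving source: f₁ = f₀ · v/(v + v_e) = 29188 × 1458/1464 ≈ 29068 Hz.
On the return leg the submarine is a moving observer: f₂ = f₁ · (v − v_e)/v = 29068 × 1452/1458 ≈ 28949 Hz.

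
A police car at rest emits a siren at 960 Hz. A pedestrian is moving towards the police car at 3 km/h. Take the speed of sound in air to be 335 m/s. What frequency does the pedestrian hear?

962 Hz

3 km/h = 0.8333 m/s.
Only the observer moves, toward the source, so f' = f · (v + v_o)/v.
f' = 960 × (335 + 0.8333)/335 = 960 × 335.83/335 ≈ 962 Hz.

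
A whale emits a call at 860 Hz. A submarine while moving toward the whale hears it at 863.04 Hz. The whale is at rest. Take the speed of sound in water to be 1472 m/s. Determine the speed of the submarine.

5.2 m/s

f' = f · (v + v_o)/v ⇒ v_o = v · |f'/f − 1|.
v_o = 1472 × |863.04/860 − 1| = 1472 × 0.003535 ≈ 5.2 m/s.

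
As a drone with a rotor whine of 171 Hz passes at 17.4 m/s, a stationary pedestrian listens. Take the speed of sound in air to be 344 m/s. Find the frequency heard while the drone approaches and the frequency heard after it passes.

Approaching: f₁ = f · v/(v − v_s) = 171 × 344/326.6 ≈ 180 Hz.
Receding: f₂ = f · v/(v + v_s) = 171 × 344/361.4 ≈ 163 Hz.

180 Hz approaching; 163 Hz receding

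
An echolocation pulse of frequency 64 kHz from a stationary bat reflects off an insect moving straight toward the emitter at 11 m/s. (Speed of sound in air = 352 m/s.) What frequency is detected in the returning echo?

68.1 kHz

The insect first receives the wave as a moving observer: f₁ = f₀ · (v + u)/v = 64 × (352 + 11)/352 ≈ 66.0 kHz.
The reflection then acts as a moving source: f₂ = f₁ · v/(v − u) ≈ 68.1 kHz.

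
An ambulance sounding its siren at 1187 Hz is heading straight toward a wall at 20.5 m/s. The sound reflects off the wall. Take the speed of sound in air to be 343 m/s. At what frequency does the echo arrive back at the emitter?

1338 Hz

The wall receives the sound from a moving source: f₁ = f₀ · v/(v − v_e) = 1187 × 343/322.5 ≈ 1262 Hz.
On the return leg the ambulance is a moving observer: f₂ = f₁ · (v + v_e)/v = 1262 × 363.5/343 ≈ 1338 Hz.
Equivalently f₂ = f₀ · (v + v_e)/(v − v_e).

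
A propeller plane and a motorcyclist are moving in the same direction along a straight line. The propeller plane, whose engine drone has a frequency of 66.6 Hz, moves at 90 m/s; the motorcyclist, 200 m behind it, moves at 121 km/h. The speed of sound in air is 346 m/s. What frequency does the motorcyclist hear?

121 km/h = 33.61 m/s.
The motorcyclist is behind, so the propeller plane is moving away from it while the motorcyclist is moving toward the propeller plane.
Both move, so f' = f · (v + v_o)/(v + v_s).
f' = 66.6 × (346 + 33.61)/(346 + 90) = 66.6 × 379.61/436 ≈ 58.0 Hz.

58.0 Hz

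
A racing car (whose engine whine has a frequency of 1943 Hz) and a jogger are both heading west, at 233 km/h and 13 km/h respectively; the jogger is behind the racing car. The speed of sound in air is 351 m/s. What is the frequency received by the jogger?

1657 Hz

233 km/h = 64.72 m/s; 13 km/h = 3.611 m/s.
The jogger is behind, so the racing car is moving away from it while the jogger is moving toward the racing car.
General Doppler shift: f' = f · (v + v_o)/(v + v_s).
f' = 1943 × (351 + 3.611)/(351 + 64.72) = 1943 × 354.61/415.72 ≈ 1657 Hz.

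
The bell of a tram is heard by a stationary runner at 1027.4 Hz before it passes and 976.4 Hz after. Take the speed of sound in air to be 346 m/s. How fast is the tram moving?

8.8 m/s

f₁/f₂ = (v + v_s)/(v − v_s), so v_s = v · (f₁ − f₂)/(f₁ + f₂).
v_s = 346 × (1027.4 − 976.4)/(1027.4 + 976.4) = 346 × 51.0/2003.8 ≈ 8.8 m/s.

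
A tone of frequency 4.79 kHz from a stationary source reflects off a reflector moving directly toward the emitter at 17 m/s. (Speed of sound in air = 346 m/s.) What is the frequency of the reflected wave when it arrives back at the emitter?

5.29 kHz

The reflector first receives the wave as a moving observer: f₁ = f₀ · (v + u)/v = 4.79 × (346 + 17)/346 ≈ 5.03 kHz.
On reflection it acts as a source moving toward the stationary detector: f₂ = f₁ · v/(v − u) = 5.03 × 346/329 ≈ 5.29 kHz.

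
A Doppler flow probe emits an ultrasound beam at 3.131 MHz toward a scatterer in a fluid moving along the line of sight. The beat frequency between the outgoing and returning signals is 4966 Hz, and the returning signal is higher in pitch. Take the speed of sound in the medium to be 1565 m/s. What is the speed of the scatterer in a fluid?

1.24 m/s

Double Doppler shift off a moving reflector: f₂ = f₀ · (v + u)/(v − u) (u > 0 toward emitter).
Returning signal is higher, so f₂ = f₀ + Δf = 3131000 + 4966 = 3135966 Hz.
Rearranging, u = v · (f₂ − f₀)/(f₂ + f₀) = 1565 × 4966/6266966 ≈ 1.24 m/s.
So the scatterer in a fluid is moving at 1.24 m/s toward the emitter.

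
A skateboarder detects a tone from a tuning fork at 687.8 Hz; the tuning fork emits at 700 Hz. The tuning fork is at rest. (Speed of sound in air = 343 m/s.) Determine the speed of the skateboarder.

f' < f, so the skateboarder is receding.
f' = f · (v − v_o)/v ⇒ v_o = v · |f'/f − 1|.
v_o = 343 × |687.8/700 − 1| = 343 × 0.01743 ≈ 6.0 m/s.

6.0 m/s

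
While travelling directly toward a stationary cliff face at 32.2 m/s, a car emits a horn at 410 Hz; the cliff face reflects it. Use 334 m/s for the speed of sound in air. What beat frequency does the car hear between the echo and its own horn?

87 Hz

The cliff face receives the sound from a moving source: f₁ = f₀ · v/(v − v_e) = 410 × 334/301.8 ≈ 453.7 Hz.
On the return leg the car is a moving observer: f₂ = f₁ · (v + v_e)/v = 453.7 × 366.2/334 ≈ 497.5 Hz.
Beat against the emitted tone: |f₂ − f₀| = 2v_e·f₀/(v − v_e) = 2 × 32.2 × 410/301.8 ≈ 87 Hz.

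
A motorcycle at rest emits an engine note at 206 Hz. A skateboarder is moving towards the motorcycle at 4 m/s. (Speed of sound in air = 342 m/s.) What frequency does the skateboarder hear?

208 Hz

Moving observer, stationary source: f' = f · (v + v_o)/v.
f' = 206 × (342 + 4)/342 = 206 × 346/342 ≈ 208 Hz.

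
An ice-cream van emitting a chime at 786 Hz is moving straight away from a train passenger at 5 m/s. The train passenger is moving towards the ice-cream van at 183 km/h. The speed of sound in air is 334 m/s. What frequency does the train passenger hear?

183 km/h = 50.83 m/s.
With source receding and observer approaching, f' = f · (v + v_o)/(v + v_s).
f' = 786 × (334 + 50.83)/(334 + 5) = 786 × 384.83/339 ≈ 892 Hz.

892 Hz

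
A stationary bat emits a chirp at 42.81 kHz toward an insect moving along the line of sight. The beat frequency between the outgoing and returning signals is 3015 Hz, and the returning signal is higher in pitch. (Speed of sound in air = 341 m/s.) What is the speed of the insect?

11.6 m/s

Double Doppler shift off a moving reflector: f₂ = f₀ · (v + u)/(v − u) (u > 0 toward emitter).
Returning signal is higher, so f₂ = f₀ + Δf = 42810 + 3015 = 45825 Hz.
Rearranging, u = v · (f₂ − f₀)/(f₂ + f₀) = 341 × 3015/88635 ≈ 11.6 m/s.
So the insect is moving at 11.6 m/s toward the emitter.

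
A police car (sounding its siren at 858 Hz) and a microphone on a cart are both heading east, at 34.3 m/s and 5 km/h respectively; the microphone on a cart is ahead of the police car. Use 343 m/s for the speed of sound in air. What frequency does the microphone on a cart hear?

949 Hz

5 km/h = 1.389 m/s.
The microphone on a cart is ahead, so the police car is moving toward it while the microphone on a cart is moving away from the police car.
General Doppler shift: f' = f · (v − v_o)/(v − v_s).
f' = 858 × (343 − 1.389)/(343 − 34.3) = 858 × 341.61/308.7 ≈ 949 Hz.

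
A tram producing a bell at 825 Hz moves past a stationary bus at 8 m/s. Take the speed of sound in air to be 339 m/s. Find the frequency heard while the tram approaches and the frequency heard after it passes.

Approaching: f₁ = f · v/(v − v_s) = 825 × 339/331 ≈ 845 Hz.
Receding: f₂ = f · v/(v + v_s) = 825 × 339/347 ≈ 806 Hz.

845 Hz approaching; 806 Hz receding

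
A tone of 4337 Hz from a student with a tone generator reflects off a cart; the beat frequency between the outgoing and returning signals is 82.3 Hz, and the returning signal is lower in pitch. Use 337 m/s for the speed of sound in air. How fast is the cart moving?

3.2 m/s

Double Doppler shift off a moving reflector: f₂ = f₀ · (v + u)/(v − u) (u > 0 toward emitter).
Returning signal is lower, so f₂ = f₀ − Δf = 4337 − 82.3 = 4254.7 Hz.
Rearranging, u = v · (f₂ − f₀)/(f₂ + f₀) = 337 × -82.3/8591.7 ≈ -3.2 m/s.
So the cart is moving at 3.2 m/s away from the emitter.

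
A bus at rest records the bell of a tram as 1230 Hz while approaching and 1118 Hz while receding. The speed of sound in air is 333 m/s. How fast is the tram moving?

15.9 m/s

f₁/f₂ = (v + v_s)/(v − v_s), so v_s = v · (f₁ − f₂)/(f₁ + f₂).
v_s = 333 × (1230 − 1118)/(1230 + 1118) = 333 × 112/2348 ≈ 15.9 m/s.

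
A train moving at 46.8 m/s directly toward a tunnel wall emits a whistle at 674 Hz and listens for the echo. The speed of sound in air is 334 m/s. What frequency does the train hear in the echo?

894 Hz

The tunnel wall receives the sound from a moving source: f₁ = f₀ · v/(v − v_e) = 674 × 334/287.2 ≈ 784 Hz.
On the return leg the train is a moving observer: f₂ = f₁ · (v + v_e)/v = 784 × 380.8/334 ≈ 894 Hz.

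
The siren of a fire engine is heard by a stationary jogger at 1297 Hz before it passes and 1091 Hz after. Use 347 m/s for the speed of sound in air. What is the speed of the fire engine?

f₁/f₂ = (v + v_s)/(v − v_s), so v_s = v · (f₁ − f₂)/(f₁ + f₂).
v_s = 347 × (1297 − 1091)/(1297 + 1091) = 347 × 206/2388 ≈ 30 m/s.

30 m/s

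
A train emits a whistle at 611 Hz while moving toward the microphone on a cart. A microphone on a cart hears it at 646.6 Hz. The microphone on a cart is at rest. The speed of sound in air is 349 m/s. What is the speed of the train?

f' = f · v/(v − v_s) ⇒ v_s = v · |1 − f/f'|.
v_s = 349 × |1 − 611/646.6| = 349 × 0.05506 ≈ 19.2 m/s.

19.2 m/s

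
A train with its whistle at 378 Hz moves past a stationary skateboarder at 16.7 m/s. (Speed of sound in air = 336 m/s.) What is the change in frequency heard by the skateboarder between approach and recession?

37.7 Hz

Approaching: f₁ = f · v/(v − v_s) = 378 × 336/319.3 ≈ 397.8 Hz.
Receding: f₂ = f · v/(v + v_s) = 378 × 336/352.7 ≈ 360.1 Hz.
Drop: f₁ − f₂ = 2f·v·v_s/(v² − v_s²) = 2 × 378 × 336 × 16.7/(336² − 16.7²) ≈ 37.7 Hz.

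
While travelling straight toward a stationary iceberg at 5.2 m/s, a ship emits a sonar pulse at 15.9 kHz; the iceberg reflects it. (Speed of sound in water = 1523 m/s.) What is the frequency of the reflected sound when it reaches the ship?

The iceberg receives the sound from a moving source: f₁ = f₀ · v/(v − v_e) = 15.9 × 1523/1517.8 ≈ 15.95 kHz.
On the return leg the ship is a moving observer: f₂ = f₁ · (v + v_e)/v = 15.95 × 1528.2/1523 ≈ 16.01 kHz.

16.01 kHz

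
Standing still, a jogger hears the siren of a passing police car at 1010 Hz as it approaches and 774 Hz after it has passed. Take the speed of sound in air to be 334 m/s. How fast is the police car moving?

44 m/s

f₁/f₂ = (v + v_s)/(v − v_s), so v_s = v · (f₁ − f₂)/(f₁ + f₂).
v_s = 334 × (1010 − 774)/(1010 + 774) = 334 × 236/1784 ≈ 44 m/s.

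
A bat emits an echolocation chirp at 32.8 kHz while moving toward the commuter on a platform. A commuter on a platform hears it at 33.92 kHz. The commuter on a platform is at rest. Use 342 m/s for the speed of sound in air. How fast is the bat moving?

f' = f · v/(v − v_s) ⇒ v_s = v · |1 − f/f'|.
v_s = 342 × |1 − 32.8/33.92| = 342 × 0.03302 ≈ 11.3 m/s.

11.3 m/s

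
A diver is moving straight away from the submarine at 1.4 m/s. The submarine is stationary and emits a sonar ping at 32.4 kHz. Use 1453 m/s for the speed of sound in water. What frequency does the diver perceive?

32.4 kHz

Only the observer moves, away from the source, so f' = f · (v − v_o)/v.
f' = 32.4 × (1453 − 1.4)/1453 = 32.4 × 1451.6/1453 ≈ 32.4 kHz.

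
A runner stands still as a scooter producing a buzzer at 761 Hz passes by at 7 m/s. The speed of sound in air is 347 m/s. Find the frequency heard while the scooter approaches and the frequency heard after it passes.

777 Hz approaching; 746 Hz receding

Approaching: f₁ = f · v/(v − v_s) = 761 × 347/340 ≈ 777 Hz.
Receding: f₂ = f · v/(v + v_s) = 761 × 347/354 ≈ 746 Hz.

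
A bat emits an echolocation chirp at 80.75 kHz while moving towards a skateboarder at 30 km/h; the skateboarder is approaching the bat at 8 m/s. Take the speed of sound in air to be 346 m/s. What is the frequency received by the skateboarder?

84.7 kHz

30 km/h = 8.333 m/s.
General Doppler shift: f' = f · (v + v_o)/(v − v_s).
f' = 80.75 × (346 + 8)/(346 − 8.333) = 80.75 × 354/337.67 ≈ 84.7 kHz.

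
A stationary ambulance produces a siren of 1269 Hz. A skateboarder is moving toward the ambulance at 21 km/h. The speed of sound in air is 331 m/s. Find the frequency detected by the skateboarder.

1291 Hz

21 km/h = 5.833 m/s.
Moving observer, stationary source: f' = f · (v + v_o)/v.
f' = 1269 × (331 + 5.833)/331 = 1269 × 336.83/331 ≈ 1291 Hz.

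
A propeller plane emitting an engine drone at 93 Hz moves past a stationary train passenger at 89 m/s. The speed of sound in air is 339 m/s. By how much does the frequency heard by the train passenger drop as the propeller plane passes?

Approaching: f₁ = f · v/(v − v_s) = 93 × 339/250 ≈ 126.1 Hz.
Receding: f₂ = f · v/(v + v_s) = 93 × 339/428 ≈ 73.7 Hz.
Drop: f₁ − f₂ = 2f·v·v_s/(v² − v_s²) = 2 × 93 × 339 × 89/(339² − 89²) ≈ 52.4 Hz.

52.4 Hz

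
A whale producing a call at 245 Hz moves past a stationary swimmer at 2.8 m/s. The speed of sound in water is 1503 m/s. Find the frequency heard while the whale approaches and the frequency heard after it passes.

Approaching: f₁ = f · v/(v − v_s) = 245 × 1503/1500.2 ≈ 245 Hz.
Receding: f₂ = f · v/(v + v_s) = 245 × 1503/1505.8 ≈ 245 Hz.

245 Hz approaching; 245 Hz receding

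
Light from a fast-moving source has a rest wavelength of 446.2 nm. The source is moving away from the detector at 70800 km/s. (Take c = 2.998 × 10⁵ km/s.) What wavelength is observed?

β = v/c = 70800/299800 = 0.2362.
Relativistic Doppler for wavelength: λ' = λ₀ · √((1 + β)/(1 − β)).
λ' = 446.2 × √(1.2362/0.7638) = 446.2 × 1.27214 ≈ 567.6 nm.

567.6 nm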